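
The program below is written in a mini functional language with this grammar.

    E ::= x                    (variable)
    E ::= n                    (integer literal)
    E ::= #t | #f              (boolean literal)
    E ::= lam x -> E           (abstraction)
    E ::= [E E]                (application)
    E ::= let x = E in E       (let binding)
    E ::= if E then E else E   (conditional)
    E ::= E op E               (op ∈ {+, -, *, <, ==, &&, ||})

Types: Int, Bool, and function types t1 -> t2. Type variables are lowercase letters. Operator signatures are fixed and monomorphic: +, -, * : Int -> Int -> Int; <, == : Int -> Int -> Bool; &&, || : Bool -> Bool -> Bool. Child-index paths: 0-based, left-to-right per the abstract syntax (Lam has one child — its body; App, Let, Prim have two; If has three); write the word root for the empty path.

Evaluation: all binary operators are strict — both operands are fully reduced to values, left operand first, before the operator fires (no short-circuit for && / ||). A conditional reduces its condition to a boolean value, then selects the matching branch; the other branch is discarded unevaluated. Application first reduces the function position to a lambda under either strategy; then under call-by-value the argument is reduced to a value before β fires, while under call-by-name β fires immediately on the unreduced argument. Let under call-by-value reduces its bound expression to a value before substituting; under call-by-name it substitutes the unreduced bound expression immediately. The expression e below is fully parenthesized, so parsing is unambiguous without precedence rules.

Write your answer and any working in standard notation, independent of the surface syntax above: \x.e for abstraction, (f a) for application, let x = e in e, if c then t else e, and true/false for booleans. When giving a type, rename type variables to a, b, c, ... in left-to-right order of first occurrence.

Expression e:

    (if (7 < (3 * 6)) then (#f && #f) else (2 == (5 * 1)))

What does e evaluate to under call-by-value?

Derivation:
step 0: (if (7 < (3 * 6)) then (false && false) else (2 == (5 * 1)))
step 1: [delta@0.1] (if (7 < 18) then (false && false) else (2 == (5 * 1)))
step 2: [delta@0] (if true then (false && false) else (2 == (5 * 1)))
step 3: [if@root] (false && false)
step 4: [delta@root] false

Answer: false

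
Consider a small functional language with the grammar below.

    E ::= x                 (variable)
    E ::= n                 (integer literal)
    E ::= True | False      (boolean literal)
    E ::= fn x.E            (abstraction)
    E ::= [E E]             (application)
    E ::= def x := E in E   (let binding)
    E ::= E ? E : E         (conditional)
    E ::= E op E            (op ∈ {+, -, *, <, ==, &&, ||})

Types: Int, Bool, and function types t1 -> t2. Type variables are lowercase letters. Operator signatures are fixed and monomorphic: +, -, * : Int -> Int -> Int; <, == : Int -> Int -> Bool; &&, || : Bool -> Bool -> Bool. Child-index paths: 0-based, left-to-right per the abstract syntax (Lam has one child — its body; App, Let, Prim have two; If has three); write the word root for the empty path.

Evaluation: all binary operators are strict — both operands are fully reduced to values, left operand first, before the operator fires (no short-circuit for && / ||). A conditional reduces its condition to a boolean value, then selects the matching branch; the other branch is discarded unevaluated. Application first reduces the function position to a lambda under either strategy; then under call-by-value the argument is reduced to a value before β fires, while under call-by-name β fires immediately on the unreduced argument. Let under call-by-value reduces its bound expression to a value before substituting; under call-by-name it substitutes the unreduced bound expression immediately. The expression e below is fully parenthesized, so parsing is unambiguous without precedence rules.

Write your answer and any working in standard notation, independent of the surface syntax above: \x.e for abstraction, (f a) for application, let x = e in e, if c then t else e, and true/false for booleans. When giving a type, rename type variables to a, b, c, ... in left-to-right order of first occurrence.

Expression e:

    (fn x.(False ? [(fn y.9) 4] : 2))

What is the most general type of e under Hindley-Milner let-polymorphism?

Answer: a -> Int

Working:
  unify Bool ~ Bool
\y._ : b -> Int
  unify b -> Int ~ Int -> c
  unify b ~ Int
  unify Int ~ c
_ _ : Int
  unify Int ~ Int
\x._ : a -> Int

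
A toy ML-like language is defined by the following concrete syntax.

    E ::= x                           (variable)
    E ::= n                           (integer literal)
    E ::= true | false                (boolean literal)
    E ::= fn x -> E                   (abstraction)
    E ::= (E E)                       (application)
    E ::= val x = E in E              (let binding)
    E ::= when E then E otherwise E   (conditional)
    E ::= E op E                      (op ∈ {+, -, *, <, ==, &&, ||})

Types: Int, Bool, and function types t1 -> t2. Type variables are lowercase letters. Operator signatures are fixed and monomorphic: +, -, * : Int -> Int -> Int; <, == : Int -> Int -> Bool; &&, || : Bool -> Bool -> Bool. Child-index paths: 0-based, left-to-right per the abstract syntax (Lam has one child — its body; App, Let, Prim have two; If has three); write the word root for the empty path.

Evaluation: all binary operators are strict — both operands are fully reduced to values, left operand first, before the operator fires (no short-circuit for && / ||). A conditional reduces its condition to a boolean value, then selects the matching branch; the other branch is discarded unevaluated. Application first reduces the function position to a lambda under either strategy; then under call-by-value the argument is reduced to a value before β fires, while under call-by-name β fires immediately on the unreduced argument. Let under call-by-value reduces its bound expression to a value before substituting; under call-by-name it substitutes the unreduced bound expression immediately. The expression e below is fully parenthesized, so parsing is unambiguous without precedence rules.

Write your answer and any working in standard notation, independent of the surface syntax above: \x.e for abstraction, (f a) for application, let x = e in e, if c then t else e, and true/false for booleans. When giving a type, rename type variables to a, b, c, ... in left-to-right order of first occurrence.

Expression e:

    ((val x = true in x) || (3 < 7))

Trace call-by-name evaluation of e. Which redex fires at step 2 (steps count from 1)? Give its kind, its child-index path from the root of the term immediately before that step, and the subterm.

Working:
step 0: ((let x = true in x) || (3 < 7))
step 1: [let@0] (true || (3 < 7))
step 2: [delta@1] (true || true)

Answer: delta at 1 : (3 < 7)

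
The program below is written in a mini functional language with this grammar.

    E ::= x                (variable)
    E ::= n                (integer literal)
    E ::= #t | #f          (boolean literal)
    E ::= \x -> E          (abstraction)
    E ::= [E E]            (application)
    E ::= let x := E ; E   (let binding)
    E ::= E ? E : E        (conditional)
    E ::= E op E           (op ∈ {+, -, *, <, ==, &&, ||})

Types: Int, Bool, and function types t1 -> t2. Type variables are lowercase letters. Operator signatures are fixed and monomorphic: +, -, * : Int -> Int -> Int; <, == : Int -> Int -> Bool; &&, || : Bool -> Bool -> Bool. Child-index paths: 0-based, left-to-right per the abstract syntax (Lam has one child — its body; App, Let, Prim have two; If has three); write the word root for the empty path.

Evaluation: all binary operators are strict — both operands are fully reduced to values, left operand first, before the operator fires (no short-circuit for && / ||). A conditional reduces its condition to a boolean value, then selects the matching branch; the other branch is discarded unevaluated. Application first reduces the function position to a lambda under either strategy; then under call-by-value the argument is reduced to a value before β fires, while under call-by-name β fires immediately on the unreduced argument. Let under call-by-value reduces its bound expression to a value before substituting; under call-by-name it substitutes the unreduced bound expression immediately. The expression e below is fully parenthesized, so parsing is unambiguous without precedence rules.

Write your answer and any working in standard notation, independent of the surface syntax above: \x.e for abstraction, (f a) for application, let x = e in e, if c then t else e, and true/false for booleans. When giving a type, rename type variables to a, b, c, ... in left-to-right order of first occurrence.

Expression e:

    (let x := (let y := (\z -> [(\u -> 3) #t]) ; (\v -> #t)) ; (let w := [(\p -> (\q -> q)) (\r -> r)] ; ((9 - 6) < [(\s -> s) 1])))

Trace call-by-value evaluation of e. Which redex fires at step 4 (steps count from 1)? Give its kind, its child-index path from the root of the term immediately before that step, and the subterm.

Answer: let at root : (let w = (\q.q) in ((9 - 6) < ((\s.s) 1)))

Working:
step 0: (let x = (let y = (\z.((\u.3) true)) in (\v.true)) in (let w = ((\p.(\q.q)) (\r.r)) in ((9 - 6) < ((\s.s) 1))))
step 1: [let@0] (let x = (\v.true) in (let w = ((\p.(\q.q)) (\r.r)) in ((9 - 6) < ((\s.s) 1))))
step 2: [let@root] (let w = ((\p.(\q.q)) (\r.r)) in ((9 - 6) < ((\s.s) 1)))
step 3: [beta@0] (let w = (\q.q) in ((9 - 6) < ((\s.s) 1)))
step 4: [let@root] ((9 - 6) < ((\s.s) 1))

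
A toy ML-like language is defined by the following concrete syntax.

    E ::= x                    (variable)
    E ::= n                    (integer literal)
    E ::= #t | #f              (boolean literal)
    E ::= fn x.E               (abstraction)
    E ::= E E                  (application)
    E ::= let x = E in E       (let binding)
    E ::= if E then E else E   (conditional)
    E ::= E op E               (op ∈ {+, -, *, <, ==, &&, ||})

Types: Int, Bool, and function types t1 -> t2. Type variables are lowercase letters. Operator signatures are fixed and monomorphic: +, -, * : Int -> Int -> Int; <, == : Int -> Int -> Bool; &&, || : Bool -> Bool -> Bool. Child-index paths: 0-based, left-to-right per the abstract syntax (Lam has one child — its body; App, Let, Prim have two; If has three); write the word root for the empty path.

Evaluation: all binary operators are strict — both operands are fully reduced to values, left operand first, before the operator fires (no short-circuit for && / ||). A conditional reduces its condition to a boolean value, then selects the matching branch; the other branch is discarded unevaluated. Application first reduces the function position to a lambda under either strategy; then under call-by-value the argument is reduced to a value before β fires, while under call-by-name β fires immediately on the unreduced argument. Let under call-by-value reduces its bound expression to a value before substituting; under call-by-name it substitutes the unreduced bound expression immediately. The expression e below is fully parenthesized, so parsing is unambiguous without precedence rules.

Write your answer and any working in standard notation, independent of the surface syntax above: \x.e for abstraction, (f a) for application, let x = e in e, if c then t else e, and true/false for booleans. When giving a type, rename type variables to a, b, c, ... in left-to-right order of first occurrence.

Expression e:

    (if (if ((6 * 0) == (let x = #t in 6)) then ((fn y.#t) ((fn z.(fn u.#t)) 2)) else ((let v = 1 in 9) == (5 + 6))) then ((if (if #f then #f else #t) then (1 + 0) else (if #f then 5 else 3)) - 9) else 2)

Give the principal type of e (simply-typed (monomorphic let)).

Trace:
  unify Int ~ Int
  unify Int ~ Int
  unify Int ~ Int
let x : Bool
  unify Int ~ Int
  unify Bool ~ Bool
\y._ : a -> Bool
\u._ : c -> Bool
\z._ : b -> c -> Bool
  unify b -> c -> Bool ~ Int -> d
  unify b ~ Int
  unify c -> Bool ~ d
_ _ : c -> Bool
  unify a -> Bool ~ (c -> Bool) -> e
  unify a ~ c -> Bool
  unify Bool ~ e
_ _ : Bool
let v : Int
  unify Int ~ Int
  unify Int ~ Int
  unify Int ~ Int
  unify Int ~ Int
  unify Bool ~ Bool
  unify Bool ~ Bool
  unify Bool ~ Bool
  unify Bool ~ Bool
  unify Bool ~ Bool
  unify Int ~ Int
  unify Int ~ Int
  unify Bool ~ Bool
  unify Int ~ Int
  unify Int ~ Int
  unify Int ~ Int
  unify Int ~ Int
  unify Int ~ Int

Answer: Int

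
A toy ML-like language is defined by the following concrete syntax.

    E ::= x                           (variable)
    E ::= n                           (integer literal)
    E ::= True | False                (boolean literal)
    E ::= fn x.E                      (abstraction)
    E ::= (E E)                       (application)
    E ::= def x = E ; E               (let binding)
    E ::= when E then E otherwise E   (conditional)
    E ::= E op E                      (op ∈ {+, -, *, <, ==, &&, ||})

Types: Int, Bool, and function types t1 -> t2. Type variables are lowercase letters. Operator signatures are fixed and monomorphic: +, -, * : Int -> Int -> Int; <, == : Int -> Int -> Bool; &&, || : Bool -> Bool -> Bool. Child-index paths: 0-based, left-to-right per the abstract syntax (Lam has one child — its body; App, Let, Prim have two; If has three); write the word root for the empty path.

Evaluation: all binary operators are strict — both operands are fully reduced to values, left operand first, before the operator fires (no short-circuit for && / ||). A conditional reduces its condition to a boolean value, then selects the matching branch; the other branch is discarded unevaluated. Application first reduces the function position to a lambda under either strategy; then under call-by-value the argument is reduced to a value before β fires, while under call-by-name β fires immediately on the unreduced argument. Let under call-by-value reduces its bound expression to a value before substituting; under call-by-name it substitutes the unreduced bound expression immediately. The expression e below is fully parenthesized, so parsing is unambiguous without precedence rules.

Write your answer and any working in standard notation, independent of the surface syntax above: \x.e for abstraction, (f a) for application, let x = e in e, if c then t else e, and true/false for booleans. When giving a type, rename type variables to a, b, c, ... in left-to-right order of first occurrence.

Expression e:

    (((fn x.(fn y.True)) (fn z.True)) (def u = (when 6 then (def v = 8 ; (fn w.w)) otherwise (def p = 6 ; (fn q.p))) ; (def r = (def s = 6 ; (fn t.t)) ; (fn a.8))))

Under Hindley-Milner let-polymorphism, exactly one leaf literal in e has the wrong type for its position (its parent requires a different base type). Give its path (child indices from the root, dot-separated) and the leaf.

Working:
\y._ : b -> Bool
\x._ : a -> b -> Bool
\z._ : c -> Bool
  unify a -> b -> Bool ~ (c -> Bool) -> d
  unify a ~ c -> Bool
  unify b -> Bool ~ d
_ _ : b -> Bool
  unify Int ~ Bool
  FAIL: mismatch Int ~ Bool

Answer: 1.0.0 : 6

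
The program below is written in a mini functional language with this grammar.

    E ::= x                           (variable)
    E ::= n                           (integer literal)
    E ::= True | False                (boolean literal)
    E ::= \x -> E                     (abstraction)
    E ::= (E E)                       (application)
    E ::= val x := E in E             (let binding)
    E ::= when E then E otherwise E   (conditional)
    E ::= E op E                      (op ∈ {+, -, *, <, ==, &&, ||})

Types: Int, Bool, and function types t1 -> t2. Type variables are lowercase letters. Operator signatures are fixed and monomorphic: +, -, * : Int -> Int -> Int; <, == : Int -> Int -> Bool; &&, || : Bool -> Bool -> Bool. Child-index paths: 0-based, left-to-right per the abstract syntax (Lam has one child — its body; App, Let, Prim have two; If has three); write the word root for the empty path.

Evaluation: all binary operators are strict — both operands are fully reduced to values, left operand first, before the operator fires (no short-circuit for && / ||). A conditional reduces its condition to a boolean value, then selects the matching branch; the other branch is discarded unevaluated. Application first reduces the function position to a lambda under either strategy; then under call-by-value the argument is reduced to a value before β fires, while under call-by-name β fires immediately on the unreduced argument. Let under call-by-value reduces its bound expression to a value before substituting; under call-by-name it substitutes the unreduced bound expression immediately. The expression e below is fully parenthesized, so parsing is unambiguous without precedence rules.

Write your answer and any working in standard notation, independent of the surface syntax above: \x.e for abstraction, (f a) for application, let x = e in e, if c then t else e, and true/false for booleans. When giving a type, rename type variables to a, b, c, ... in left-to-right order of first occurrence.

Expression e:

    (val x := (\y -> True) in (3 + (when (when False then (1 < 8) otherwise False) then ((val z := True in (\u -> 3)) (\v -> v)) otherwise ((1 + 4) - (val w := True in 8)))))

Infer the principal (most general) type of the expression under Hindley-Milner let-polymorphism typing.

Derivation:
\y._ : a -> Bool
let x : forall. a -> Bool
  unify Int ~ Int
  unify Bool ~ Bool
  unify Int ~ Int
  unify Int ~ Int
  unify Bool ~ Bool
  unify Bool ~ Bool
let z : Bool
\u._ : b -> Int
v : c
\v._ : c -> c
  unify b -> Int ~ (c -> c) -> d
  unify b ~ c -> c
  unify Int ~ d
_ _ : Int
  unify Int ~ Int
  unify Int ~ Int
  unify Int ~ Int
let w : Bool
  unify Int ~ Int
  unify Int ~ Int
  unify Int ~ Int

Answer: Int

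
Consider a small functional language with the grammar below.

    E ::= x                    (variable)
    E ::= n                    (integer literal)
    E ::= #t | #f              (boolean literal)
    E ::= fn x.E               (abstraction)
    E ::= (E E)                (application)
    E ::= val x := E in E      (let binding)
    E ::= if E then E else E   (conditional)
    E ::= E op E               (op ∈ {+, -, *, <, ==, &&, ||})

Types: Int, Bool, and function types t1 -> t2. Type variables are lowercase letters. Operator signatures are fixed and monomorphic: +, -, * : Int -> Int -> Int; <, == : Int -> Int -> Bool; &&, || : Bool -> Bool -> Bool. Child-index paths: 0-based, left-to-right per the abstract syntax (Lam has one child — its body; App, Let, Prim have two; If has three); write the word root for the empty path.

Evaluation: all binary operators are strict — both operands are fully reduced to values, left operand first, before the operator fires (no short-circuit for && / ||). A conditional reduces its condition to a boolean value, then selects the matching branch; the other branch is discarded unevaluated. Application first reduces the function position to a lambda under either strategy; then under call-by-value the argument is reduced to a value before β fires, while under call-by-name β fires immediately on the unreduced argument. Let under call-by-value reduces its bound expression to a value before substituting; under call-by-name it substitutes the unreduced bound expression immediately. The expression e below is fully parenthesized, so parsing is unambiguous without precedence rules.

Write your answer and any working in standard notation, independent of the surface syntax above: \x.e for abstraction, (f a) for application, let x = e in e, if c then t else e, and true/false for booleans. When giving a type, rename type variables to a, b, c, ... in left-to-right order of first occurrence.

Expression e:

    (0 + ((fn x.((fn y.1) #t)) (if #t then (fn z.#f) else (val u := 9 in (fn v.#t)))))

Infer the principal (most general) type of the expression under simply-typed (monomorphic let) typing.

Trace:
  unify Int ~ Int
\y._ : b -> Int
  unify b -> Int ~ Bool -> c
  unify b ~ Bool
  unify Int ~ c
_ _ : Int
\x._ : a -> Int
  unify Bool ~ Bool
\z._ : d -> Bool
let u : Int
\v._ : e -> Bool
  unify d -> Bool ~ e -> Bool
  unify d ~ e
  unify Bool ~ Bool
  unify a -> Int ~ (e -> Bool) -> f
  unify a ~ e -> Bool
  unify Int ~ f
_ _ : Int
  unify Int ~ Int

Answer: Int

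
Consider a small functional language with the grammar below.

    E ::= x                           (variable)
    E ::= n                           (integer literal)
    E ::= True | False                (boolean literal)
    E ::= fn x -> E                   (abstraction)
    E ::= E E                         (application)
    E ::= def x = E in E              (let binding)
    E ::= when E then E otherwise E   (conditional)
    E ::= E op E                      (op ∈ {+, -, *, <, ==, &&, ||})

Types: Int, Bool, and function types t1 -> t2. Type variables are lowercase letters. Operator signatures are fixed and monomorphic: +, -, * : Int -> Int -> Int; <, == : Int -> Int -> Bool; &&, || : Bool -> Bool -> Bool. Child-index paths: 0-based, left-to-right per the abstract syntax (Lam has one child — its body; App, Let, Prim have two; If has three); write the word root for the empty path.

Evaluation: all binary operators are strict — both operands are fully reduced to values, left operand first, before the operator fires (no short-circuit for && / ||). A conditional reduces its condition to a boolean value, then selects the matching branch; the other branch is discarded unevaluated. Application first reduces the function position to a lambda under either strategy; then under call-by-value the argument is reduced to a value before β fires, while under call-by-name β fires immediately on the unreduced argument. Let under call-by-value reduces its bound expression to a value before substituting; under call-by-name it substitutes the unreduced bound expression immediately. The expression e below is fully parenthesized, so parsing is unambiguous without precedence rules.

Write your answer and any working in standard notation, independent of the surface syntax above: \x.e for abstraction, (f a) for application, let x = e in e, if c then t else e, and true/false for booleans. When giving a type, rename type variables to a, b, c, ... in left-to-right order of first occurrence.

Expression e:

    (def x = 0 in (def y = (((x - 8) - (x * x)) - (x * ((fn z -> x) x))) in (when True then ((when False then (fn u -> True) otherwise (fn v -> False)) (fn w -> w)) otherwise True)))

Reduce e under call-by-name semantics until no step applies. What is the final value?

Trace:
step 0: (let x = 0 in (let y = (((x - 8) - (x * x)) - (x * ((\z.x) x))) in (if true then ((if false then (\u.true) else (\v.false)) (\w.w)) else true)))
step 1: [let@root] (let y = (((0 - 8) - (0 * 0)) - (0 * ((\z.0) 0))) in (if true then ((if false then (\u.true) else (\v.false)) (\w.w)) else true))
step 2: [let@root] (if true then ((if false then (\u.true) else (\v.false)) (\w.w)) else true)
step 3: [if@root] ((if false then (\u.true) else (\v.false)) (\w.w))
step 4: [if@0] ((\v.false) (\w.w))
step 5: [beta@root] false

Answer: false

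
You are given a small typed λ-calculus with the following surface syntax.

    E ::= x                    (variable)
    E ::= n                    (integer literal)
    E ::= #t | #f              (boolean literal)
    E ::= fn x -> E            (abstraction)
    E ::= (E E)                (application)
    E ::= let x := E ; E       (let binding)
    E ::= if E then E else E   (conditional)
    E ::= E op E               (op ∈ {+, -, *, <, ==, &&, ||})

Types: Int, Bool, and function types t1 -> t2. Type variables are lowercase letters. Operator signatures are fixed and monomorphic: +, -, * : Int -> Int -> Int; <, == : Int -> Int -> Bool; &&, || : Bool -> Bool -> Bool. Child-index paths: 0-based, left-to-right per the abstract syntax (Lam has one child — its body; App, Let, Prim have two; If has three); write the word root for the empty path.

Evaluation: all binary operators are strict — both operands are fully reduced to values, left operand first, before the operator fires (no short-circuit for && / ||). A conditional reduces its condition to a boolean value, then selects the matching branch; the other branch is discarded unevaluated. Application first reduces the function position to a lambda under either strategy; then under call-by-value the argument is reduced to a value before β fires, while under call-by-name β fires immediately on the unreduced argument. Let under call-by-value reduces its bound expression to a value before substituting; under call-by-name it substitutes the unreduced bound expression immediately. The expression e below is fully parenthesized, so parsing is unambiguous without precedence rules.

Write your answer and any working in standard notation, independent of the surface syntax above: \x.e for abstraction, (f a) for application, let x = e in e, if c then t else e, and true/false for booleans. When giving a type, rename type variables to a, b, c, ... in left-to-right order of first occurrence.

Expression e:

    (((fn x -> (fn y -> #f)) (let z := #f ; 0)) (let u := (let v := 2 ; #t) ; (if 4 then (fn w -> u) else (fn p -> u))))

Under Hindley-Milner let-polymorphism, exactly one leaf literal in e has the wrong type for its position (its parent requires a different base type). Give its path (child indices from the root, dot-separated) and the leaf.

Working:
\y._ : b -> Bool
\x._ : a -> b -> Bool
let z : Bool
  unify a -> b -> Bool ~ Int -> c
  unify a ~ Int
  unify b -> Bool ~ c
_ _ : b -> Bool
let v : Int
let u : Bool
  unify Int ~ Bool
  FAIL: mismatch Int ~ Bool

Answer: 1.1.0 : 4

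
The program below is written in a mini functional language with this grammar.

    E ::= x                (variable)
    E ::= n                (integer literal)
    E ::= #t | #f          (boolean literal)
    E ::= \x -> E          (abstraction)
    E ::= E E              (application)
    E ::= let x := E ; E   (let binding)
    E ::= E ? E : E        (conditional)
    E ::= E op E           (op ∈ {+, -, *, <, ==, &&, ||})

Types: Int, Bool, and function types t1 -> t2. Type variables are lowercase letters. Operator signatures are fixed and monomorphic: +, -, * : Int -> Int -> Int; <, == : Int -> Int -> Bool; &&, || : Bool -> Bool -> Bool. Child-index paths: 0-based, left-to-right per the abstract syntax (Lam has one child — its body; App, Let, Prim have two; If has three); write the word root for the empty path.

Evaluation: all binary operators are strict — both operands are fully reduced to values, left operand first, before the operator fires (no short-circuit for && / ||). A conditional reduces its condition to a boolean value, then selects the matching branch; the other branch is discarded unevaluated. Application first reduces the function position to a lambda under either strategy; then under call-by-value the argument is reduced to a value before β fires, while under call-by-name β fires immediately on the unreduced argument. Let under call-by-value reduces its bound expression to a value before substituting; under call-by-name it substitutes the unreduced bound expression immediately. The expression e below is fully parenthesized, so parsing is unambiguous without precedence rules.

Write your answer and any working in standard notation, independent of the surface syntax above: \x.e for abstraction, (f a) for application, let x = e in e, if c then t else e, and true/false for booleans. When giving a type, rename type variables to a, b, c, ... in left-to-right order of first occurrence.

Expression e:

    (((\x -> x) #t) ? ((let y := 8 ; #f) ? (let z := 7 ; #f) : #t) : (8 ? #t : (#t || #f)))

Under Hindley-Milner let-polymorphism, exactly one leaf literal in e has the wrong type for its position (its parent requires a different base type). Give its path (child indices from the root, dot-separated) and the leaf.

Trace:
x : a
\x._ : a -> a
  unify a -> a ~ Bool -> b
  unify a ~ Bool
  unify Bool ~ b
_ _ : Bool
  unify Bool ~ Bool
let y : Int
  unify Bool ~ Bool
let z : Int
  unify Bool ~ Bool
  unify Int ~ Bool
  FAIL: mismatch Int ~ Bool

Answer: 2.0 : 8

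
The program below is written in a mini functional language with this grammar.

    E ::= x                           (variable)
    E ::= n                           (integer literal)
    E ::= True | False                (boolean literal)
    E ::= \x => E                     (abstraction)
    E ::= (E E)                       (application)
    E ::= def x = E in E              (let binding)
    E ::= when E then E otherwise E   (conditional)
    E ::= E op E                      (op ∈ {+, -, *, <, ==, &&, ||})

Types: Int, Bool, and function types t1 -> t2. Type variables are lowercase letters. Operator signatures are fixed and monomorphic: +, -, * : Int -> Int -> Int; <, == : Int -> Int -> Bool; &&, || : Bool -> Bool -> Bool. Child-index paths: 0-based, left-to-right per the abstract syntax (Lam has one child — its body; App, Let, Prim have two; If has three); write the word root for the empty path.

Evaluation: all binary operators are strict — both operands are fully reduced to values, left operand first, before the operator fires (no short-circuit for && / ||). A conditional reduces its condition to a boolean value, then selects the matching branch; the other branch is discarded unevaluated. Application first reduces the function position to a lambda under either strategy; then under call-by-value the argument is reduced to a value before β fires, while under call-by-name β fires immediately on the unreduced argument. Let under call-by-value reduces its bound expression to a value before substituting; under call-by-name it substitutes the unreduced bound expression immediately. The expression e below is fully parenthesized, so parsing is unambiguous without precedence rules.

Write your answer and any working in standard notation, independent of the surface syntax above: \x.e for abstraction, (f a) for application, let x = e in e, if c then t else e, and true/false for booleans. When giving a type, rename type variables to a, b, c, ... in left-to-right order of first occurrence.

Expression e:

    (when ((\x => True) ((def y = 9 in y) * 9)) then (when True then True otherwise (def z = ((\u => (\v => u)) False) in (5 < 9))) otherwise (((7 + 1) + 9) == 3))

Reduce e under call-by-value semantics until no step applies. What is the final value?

Answer: true

Trace:
step 0: (if ((\x.true) ((let y = 9 in y) * 9)) then (if true then true else (let z = ((\u.(\v.u)) false) in (5 < 9))) else (((7 + 1) + 9) == 3))
step 1: [let@0.1.0] (if ((\x.true) (9 * 9)) then (if true then true else (let z = ((\u.(\v.u)) false) in (5 < 9))) else (((7 + 1) + 9) == 3))
step 2: [delta@0.1] (if ((\x.true) 81) then (if true then true else (let z = ((\u.(\v.u)) false) in (5 < 9))) else (((7 + 1) + 9) == 3))
step 3: [beta@0] (if true then (if true then true else (let z = ((\u.(\v.u)) false) in (5 < 9))) else (((7 + 1) + 9) == 3))
step 4: [if@root] (if true then true else (let z = ((\u.(\v.u)) false) in (5 < 9)))
step 5: [if@root] true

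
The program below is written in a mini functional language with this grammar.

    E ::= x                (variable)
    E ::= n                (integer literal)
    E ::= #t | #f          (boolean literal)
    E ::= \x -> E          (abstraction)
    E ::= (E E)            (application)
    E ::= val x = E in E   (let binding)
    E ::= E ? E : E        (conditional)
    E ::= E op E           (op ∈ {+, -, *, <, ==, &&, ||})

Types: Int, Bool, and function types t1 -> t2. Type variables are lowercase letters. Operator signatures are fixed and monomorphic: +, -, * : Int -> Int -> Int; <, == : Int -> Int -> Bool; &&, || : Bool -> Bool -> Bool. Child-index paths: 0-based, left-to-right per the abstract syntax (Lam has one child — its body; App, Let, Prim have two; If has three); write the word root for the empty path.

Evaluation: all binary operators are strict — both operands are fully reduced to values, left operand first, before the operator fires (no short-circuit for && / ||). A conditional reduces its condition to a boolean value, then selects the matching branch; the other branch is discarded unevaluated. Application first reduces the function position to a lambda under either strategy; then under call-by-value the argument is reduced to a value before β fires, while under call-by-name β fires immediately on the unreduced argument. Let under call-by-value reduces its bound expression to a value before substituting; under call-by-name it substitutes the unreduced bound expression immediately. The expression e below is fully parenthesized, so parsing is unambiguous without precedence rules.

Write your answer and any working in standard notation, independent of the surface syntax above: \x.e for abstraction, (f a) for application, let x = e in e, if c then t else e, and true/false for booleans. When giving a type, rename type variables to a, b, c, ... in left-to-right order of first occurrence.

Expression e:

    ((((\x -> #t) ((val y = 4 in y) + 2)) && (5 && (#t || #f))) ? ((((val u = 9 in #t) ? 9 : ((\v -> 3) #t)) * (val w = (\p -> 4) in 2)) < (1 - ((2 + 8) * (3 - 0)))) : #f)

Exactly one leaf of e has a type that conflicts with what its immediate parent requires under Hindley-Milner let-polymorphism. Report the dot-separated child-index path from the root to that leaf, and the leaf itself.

Trace:
\x._ : a -> Bool
let y : Int
y : Int
  unify Int ~ Int
  unify Int ~ Int
  unify a -> Bool ~ Int -> b
  unify a ~ Int
  unify Bool ~ b
_ _ : Bool
  unify Bool ~ Bool
  unify Int ~ Bool
  FAIL: mismatch Int ~ Bool

Answer: 0.1.0 : 5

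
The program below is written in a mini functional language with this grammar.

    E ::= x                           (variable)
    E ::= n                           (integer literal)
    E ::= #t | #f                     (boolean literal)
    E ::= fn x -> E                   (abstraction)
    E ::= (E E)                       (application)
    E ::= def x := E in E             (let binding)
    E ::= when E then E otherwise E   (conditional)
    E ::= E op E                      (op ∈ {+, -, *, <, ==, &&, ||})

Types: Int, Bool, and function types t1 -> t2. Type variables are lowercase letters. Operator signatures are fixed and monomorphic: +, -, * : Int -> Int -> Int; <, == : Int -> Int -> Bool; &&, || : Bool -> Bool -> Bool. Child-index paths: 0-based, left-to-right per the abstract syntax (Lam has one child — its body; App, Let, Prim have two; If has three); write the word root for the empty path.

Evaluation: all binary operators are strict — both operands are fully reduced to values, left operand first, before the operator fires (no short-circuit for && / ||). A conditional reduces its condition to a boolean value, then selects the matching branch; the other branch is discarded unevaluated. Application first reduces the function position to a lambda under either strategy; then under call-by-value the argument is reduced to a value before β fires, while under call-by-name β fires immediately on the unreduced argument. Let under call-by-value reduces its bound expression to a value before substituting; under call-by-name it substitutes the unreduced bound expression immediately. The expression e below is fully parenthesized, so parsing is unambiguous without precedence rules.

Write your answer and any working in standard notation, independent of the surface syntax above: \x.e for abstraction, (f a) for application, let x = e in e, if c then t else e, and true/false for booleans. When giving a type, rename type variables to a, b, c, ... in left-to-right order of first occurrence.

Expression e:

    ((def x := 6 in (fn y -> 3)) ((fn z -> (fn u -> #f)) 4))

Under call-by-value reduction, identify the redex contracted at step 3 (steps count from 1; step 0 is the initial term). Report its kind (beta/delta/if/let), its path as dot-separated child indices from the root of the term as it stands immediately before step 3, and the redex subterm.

Working:
step 0: ((let x = 6 in (\y.3)) ((\z.(\u.false)) 4))
step 1: [let@0] ((\y.3) ((\z.(\u.false)) 4))
step 2: [beta@1] ((\y.3) (\u.false))
step 3: [beta@root] 3

Answer: beta at root : ((\y.3) (\u.false))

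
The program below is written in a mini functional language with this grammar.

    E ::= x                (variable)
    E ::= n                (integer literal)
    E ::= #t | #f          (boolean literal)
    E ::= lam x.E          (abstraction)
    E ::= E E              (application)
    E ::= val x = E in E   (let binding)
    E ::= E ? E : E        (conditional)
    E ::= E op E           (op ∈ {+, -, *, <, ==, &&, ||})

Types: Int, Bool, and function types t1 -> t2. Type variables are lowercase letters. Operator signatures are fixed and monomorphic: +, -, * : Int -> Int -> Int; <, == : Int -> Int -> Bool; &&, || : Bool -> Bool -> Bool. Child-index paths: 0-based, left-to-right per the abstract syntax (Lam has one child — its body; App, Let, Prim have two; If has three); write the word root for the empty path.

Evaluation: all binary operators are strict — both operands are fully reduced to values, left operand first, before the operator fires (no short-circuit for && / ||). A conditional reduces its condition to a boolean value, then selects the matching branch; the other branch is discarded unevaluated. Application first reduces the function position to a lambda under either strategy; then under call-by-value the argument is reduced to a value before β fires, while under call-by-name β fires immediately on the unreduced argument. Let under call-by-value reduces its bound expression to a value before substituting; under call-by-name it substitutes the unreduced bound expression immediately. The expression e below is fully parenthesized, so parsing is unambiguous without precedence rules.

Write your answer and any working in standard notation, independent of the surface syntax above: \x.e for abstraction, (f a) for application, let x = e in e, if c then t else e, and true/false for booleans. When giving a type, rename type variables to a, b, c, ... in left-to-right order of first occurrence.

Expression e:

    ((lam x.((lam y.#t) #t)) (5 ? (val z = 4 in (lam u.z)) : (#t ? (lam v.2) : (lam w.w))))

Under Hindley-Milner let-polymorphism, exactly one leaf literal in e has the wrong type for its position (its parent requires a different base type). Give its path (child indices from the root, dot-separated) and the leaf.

Answer: 1.0 : 5

Derivation:
\y._ : b -> Bool
  unify b -> Bool ~ Bool -> c
  unify b ~ Bool
  unify Bool ~ c
_ _ : Bool
\x._ : a -> Bool
  unify Int ~ Bool
  FAIL: mismatch Int ~ Bool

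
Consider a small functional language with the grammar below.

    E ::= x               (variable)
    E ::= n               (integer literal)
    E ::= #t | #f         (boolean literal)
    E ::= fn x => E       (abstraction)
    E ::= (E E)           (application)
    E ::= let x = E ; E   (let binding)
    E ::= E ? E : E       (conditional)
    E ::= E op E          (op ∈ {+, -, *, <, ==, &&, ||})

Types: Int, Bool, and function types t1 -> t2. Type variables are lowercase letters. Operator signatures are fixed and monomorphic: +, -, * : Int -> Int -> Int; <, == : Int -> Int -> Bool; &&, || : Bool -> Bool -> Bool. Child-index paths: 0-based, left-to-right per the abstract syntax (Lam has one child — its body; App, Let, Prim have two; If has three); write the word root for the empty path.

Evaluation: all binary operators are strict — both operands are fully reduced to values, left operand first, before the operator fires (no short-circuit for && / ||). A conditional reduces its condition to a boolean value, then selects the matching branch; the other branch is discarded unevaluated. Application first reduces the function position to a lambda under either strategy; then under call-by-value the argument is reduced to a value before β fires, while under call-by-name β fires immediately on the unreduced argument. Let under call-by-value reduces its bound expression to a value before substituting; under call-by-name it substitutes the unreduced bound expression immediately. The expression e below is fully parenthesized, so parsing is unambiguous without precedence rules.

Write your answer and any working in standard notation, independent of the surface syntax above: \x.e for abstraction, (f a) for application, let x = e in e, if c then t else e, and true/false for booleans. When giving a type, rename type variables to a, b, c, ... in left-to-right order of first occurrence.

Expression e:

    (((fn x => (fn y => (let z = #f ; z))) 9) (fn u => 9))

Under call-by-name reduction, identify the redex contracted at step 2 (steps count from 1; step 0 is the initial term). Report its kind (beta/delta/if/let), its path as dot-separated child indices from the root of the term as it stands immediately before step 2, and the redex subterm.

Working:
step 0: (((\x.(\y.(let z = false in z))) 9) (\u.9))
step 1: [beta@0] ((\y.(let z = false in z)) (\u.9))
step 2: [beta@root] (let z = false in z)

Answer: beta at root : ((\y.(let z = false in z)) (\u.9))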